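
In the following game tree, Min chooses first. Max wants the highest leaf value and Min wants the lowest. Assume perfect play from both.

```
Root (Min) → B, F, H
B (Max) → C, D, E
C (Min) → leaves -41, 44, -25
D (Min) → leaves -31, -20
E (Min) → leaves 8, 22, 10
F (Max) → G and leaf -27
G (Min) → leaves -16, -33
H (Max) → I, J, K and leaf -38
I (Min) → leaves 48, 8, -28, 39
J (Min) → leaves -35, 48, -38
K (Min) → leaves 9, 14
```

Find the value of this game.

C (Min): min(-41, 44, -25) = -41
D (Min): min(-31, -20) = -31
E (Min): min(8, 22, 10) = 8
B (Max): max(-41, -31, 8) = 8
G (Min): min(-16, -33) = -33
F (Max): max(-33, -27) = -27
I (Min): min(48, 8, -28, 39) = -28
J (Min): min(-35, 48, -38) = -38
K (Min): min(9, 14) = 9
H (Max): max(-28, -38, 9, -38) = 9
Root (Min): min(8, -27, 9) = -27

-27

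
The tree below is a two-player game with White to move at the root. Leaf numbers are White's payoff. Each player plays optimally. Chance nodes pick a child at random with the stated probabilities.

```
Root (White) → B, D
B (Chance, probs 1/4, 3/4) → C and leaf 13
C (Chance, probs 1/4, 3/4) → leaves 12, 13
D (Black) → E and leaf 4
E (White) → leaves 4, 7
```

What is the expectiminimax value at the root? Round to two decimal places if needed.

12.94

C (Chance): 1/4·12 + 3/4·13 = 12.75
B (Chance): 1/4·12.75 + 3/4·13 = 12.94
E (White): max(4, 7) = 7
D (Black): min(7, 4) = 4
Root (White): max(12.94, 4) = 12.94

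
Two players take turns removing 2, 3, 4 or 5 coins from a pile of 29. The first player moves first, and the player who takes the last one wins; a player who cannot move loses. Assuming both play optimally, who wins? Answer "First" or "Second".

Compute winning (W) and losing (L) positions by backward induction:
i:   0  1  2  3  4  5  6  7  8  9 10 11 12 13 14 15 16 17 18 19 20 21 22 23 24 25 26 27 28 29
     L  L  W  W  W  W  W  L  L  W  W  W  W  W  L  L  W  W  W  W  W  L  L  W  W  W  W  W  L  L
Position 29 is L, so the second player wins.

Second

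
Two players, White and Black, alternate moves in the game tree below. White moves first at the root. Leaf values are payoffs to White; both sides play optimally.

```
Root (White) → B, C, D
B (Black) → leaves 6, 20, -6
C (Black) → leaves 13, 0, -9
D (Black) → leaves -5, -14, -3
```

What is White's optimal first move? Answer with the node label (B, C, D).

B

B (Black): min(6, 20, -6) = -6
C (Black): min(13, 0, -9) = -9
D (Black): min(-5, -14, -3) = -14
Root (White): max(-6, -9, -14) = -6
White picks the child with the highest value: B (value -6).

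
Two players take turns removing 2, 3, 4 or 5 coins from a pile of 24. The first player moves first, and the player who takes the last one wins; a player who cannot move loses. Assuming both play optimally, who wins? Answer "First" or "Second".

i:   0  1  2  3  4  5  6  7  8  9 10 11 12 13 14 15 16 17 18 19 20 21 22 23 24
     L  L  W  W  W  W  W  L  L  W  W  W  W  W  L  L  W  W  W  W  W  L  L  W  W
Position 24 is W, so the first player wins.

First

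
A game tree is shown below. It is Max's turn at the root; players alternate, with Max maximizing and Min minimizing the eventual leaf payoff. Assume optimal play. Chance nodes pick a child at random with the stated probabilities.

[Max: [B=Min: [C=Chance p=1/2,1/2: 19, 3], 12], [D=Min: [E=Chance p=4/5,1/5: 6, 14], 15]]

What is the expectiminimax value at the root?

11

C (Chance): 1/2·19 + 1/2·3 = 11
B (Min): min(11, 12) = 11
E (Chance): 4/5·6 + 1/5·14 = 7.6
D (Min): min(7.6, 15) = 7.6
Root (Max): max(11, 7.6) = 11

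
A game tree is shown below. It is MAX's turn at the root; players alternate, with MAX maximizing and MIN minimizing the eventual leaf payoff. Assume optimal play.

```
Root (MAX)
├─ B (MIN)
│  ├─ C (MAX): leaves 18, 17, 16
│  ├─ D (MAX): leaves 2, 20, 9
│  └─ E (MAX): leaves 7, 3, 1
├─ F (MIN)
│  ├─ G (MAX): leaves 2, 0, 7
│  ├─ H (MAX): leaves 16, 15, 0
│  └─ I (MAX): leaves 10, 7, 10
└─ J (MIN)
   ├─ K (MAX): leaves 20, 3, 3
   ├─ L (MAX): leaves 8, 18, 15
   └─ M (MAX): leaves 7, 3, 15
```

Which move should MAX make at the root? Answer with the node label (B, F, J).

J

C (MAX): max(18, 17, 16) = 18
D (MAX): max(2, 20, 9) = 20
E (MAX): max(7, 3, 1) = 7
B (MIN): min(18, 20, 7) = 7
G (MAX): max(2, 0, 7) = 7
H (MAX): max(16, 15, 0) = 16
I (MAX): max(10, 7, 10) = 10
F (MIN): min(7, 16, 10) = 7
K (MAX): max(20, 3, 3) = 20
L (MAX): max(8, 18, 15) = 18
M (MAX): max(7, 3, 15) = 15
J (MIN): min(20, 18, 15) = 15
Root (MAX): max(7, 7, 15) = 15
MAX picks the child with the highest value: J (value 15).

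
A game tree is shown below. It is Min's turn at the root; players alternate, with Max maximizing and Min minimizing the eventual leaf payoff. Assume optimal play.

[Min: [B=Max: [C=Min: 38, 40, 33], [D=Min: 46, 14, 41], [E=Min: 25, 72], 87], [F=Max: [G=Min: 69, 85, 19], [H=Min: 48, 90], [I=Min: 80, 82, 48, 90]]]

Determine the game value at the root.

48

C (Min): min(38, 40, 33) = 33
D (Min): min(46, 14, 41) = 14
E (Min): min(25, 72) = 25
B (Max): max(33, 14, 25, 87) = 87
G (Min): min(69, 85, 19) = 19
H (Min): min(48, 90) = 48
I (Min): min(80, 82, 48, 90) = 48
F (Max): max(19, 48, 48) = 48
Root (Min): min(87, 48) = 48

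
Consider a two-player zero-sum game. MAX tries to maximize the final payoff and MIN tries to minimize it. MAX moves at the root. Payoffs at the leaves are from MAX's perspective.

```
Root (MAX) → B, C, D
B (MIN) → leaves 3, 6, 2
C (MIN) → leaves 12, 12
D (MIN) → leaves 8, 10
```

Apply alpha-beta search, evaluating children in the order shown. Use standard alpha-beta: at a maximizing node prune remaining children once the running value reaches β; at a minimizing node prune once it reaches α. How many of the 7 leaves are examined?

6

B [α=-∞,β=+∞]: v=2
C [α=2,β=+∞]: v=12
D [α=12,β=+∞]: v=8 after child 1 ≤ α → α-cutoff, skip 1
Root [α=-∞,β=+∞]: v=12
Leaves evaluated: 6 of 7.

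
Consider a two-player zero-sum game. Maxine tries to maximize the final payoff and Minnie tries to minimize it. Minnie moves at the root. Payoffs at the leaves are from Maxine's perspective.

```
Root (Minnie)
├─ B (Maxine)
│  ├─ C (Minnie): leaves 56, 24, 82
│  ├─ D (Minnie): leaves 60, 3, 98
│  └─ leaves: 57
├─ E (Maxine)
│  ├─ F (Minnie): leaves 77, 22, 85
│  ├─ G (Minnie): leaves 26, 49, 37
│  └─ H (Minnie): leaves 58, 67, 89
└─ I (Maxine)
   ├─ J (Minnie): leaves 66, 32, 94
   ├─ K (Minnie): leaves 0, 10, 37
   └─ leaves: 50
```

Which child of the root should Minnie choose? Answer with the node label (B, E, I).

I

C (Minnie): min(56, 24, 82) = 24
D (Minnie): min(60, 3, 98) = 3
B (Maxine): max(24, 3, 57) = 57
F (Minnie): min(77, 22, 85) = 22
G (Minnie): min(26, 49, 37) = 26
H (Minnie): min(58, 67, 89) = 58
E (Maxine): max(22, 26, 58) = 58
J (Minnie): min(66, 32, 94) = 32
K (Minnie): min(0, 10, 37) = 0
I (Maxine): max(32, 0, 50) = 50
Root (Minnie): min(57, 58, 50) = 50
Minnie picks the child with the lowest value: I (value 50).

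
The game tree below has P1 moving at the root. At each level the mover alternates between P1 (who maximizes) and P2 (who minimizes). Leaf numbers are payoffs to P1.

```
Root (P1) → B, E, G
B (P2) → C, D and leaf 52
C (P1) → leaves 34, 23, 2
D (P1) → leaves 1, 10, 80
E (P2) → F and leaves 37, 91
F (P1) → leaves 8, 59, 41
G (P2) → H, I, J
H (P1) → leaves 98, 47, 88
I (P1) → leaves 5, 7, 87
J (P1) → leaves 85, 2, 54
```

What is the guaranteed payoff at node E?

37

F: max(8, 59, 41) = 59
E: min(59, 37, 91) = 37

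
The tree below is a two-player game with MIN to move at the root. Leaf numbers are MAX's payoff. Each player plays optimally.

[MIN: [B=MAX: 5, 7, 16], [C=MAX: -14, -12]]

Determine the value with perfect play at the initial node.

B (MAX): max(5, 7, 16) = 16
C (MAX): max(-14, -12) = -12
Root (MIN): min(16, -12) = -12

-12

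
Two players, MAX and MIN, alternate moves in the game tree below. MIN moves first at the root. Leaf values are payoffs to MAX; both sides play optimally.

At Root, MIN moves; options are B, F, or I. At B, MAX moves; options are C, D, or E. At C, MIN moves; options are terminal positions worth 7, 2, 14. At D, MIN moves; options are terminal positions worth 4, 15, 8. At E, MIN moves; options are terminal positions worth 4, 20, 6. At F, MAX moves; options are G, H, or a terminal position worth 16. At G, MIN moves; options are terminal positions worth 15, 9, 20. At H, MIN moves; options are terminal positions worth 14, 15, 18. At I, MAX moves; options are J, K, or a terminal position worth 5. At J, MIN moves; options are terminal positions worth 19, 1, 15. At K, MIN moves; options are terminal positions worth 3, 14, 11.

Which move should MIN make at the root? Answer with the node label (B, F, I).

C (MIN): min(7, 2, 14) = 2
D (MIN): min(4, 15, 8) = 4
E (MIN): min(4, 20, 6) = 4
B (MAX): max(2, 4, 4) = 4
G (MIN): min(15, 9, 20) = 9
H (MIN): min(14, 15, 18) = 14
F (MAX): max(9, 14, 16) = 16
J (MIN): min(19, 1, 15) = 1
K (MIN): min(3, 14, 11) = 3
I (MAX): max(1, 3, 5) = 5
Root (MIN): min(4, 16, 5) = 4
MIN picks the child with the lowest value: B (value 4).

B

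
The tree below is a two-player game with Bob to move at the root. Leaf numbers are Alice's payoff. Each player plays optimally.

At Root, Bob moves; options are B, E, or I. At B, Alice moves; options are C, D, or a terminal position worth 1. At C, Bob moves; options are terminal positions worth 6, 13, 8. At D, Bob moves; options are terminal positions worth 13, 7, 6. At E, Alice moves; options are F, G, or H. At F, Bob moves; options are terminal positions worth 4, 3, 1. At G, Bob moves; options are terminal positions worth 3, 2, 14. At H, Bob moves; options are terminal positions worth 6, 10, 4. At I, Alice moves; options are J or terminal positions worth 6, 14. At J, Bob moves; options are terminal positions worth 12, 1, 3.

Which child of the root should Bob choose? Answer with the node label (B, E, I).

C (Bob): min(6, 13, 8) = 6
D (Bob): min(13, 7, 6) = 6
B (Alice): max(6, 6, 1) = 6
F (Bob): min(4, 3, 1) = 1
G (Bob): min(3, 2, 14) = 2
H (Bob): min(6, 10, 4) = 4
E (Alice): max(1, 2, 4) = 4
J (Bob): min(12, 1, 3) = 1
I (Alice): max(1, 6, 14) = 14
Root (Bob): min(6, 4, 14) = 4
Bob picks the child with the lowest value: E (value 4).

E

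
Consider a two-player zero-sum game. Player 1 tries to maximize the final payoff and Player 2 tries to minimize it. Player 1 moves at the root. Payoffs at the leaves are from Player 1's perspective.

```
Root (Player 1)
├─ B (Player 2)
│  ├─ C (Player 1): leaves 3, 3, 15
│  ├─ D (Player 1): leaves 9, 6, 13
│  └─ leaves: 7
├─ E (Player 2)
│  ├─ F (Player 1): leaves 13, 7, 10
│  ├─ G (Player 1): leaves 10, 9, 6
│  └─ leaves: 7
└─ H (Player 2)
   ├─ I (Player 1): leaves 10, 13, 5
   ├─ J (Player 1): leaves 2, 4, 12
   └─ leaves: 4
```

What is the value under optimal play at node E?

7

F: max(13, 7, 10) = 13
G: max(10, 9, 6) = 10
E: min(13, 10, 7) = 7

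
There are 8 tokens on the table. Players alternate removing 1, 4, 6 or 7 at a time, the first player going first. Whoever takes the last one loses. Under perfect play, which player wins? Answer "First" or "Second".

W/L table (W = player to move can force a win):
i:   0  1  2  3  4  5  6  7  8
     W  L  W  L  W  W  L  W  W
Position 8 is W, so the first player wins.

First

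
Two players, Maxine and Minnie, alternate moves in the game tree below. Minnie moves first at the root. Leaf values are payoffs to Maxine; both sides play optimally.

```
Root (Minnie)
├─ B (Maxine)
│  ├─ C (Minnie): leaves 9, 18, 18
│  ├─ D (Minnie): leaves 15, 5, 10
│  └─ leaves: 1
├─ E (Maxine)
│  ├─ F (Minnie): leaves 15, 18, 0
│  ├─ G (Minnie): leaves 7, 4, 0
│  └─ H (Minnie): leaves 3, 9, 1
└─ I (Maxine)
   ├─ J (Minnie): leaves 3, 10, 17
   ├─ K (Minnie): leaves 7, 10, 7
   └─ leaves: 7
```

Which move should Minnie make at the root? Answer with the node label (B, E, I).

C (Minnie): min(9, 18, 18) = 9
D (Minnie): min(15, 5, 10) = 5
B (Maxine): max(9, 5, 1) = 9
F (Minnie): min(15, 18, 0) = 0
G (Minnie): min(7, 4, 0) = 0
H (Minnie): min(3, 9, 1) = 1
E (Maxine): max(0, 0, 1) = 1
J (Minnie): min(3, 10, 17) = 3
K (Minnie): min(7, 10, 7) = 7
I (Maxine): max(3, 7, 7) = 7
Root (Minnie): min(9, 1, 7) = 1
Minnie picks the child with the lowest value: E (value 1).

E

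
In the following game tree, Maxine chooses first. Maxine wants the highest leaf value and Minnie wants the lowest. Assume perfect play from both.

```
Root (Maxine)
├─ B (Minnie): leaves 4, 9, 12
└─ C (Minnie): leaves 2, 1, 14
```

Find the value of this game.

B (Minnie): min(4, 9, 12) = 4
C (Minnie): min(2, 1, 14) = 1
Root (Maxine): max(4, 1) = 4

4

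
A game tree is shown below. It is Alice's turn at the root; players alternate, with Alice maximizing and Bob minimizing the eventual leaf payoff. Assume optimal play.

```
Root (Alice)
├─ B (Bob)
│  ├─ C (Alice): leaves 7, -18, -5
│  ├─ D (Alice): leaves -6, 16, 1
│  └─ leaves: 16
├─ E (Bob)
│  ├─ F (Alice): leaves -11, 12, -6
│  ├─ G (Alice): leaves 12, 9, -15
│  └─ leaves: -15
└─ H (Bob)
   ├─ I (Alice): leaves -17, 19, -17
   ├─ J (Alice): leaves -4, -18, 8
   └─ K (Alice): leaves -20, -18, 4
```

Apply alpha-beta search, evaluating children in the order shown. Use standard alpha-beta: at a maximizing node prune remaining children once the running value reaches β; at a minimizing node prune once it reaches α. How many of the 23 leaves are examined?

C [α=-∞,β=+∞]: v=7
D [α=-∞,β=7]: v=16 after child 2 ≥ β → β-cutoff, skip 1
B [α=-∞,β=+∞]: v=7
F [α=7,β=+∞]: v=12
G [α=7,β=12]: v=12 after child 1 ≥ β → β-cutoff, skip 2
E [α=7,β=+∞]: v=-15
I [α=7,β=+∞]: v=19
J [α=7,β=19]: v=8
K [α=7,β=8]: v=4
H [α=7,β=+∞]: v=4
Root [α=-∞,β=+∞]: v=7
Leaves evaluated: 20 of 23.

20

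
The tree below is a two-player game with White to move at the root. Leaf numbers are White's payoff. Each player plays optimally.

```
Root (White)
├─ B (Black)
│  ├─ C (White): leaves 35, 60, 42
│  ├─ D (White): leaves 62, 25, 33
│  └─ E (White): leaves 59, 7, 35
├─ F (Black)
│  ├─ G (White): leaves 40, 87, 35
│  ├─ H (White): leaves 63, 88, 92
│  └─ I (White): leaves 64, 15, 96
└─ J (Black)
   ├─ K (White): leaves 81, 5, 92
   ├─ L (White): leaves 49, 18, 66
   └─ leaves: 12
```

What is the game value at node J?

K: max(81, 5, 92) = 92
L: max(49, 18, 66) = 66
J: min(92, 66, 12) = 12

12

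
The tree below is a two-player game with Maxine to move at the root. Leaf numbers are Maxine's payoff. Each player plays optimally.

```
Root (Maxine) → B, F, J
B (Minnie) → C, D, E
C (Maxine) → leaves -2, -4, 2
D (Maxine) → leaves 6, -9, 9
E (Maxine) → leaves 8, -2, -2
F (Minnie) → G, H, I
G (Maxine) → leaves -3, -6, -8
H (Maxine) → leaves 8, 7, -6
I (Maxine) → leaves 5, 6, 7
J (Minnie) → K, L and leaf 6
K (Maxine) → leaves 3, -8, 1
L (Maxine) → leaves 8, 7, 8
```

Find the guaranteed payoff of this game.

C (Maxine): max(-2, -4, 2) = 2
D (Maxine): max(6, -9, 9) = 9
E (Maxine): max(8, -2, -2) = 8
B (Minnie): min(2, 9, 8) = 2
G (Maxine): max(-3, -6, -8) = -3
H (Maxine): max(8, 7, -6) = 8
I (Maxine): max(5, 6, 7) = 7
F (Minnie): min(-3, 8, 7) = -3
K (Maxine): max(3, -8, 1) = 3
L (Maxine): max(8, 7, 8) = 8
J (Minnie): min(3, 8, 6) = 3
Root (Maxine): max(2, -3, 3) = 3

3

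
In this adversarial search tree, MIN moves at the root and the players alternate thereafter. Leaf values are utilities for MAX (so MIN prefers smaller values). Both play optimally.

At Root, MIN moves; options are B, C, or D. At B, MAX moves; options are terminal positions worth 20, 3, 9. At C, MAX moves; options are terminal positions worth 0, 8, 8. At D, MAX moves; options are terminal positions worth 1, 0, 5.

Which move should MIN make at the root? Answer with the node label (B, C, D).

B (MAX): max(20, 3, 9) = 20
C (MAX): max(0, 8, 8) = 8
D (MAX): max(1, 0, 5) = 5
Root (MIN): min(20, 8, 5) = 5
MIN picks the child with the lowest value: D (value 5).

D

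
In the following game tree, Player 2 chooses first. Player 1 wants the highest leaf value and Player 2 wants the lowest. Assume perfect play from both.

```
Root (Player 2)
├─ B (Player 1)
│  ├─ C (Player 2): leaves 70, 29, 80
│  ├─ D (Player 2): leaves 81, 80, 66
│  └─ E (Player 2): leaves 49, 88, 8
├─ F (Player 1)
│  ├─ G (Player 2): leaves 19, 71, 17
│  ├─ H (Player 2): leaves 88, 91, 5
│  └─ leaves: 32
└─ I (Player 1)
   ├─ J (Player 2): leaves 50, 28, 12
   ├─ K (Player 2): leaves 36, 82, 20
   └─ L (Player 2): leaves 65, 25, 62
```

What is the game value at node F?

32

G: min(19, 71, 17) = 17
H: min(88, 91, 5) = 5
F: max(17, 5, 32) = 32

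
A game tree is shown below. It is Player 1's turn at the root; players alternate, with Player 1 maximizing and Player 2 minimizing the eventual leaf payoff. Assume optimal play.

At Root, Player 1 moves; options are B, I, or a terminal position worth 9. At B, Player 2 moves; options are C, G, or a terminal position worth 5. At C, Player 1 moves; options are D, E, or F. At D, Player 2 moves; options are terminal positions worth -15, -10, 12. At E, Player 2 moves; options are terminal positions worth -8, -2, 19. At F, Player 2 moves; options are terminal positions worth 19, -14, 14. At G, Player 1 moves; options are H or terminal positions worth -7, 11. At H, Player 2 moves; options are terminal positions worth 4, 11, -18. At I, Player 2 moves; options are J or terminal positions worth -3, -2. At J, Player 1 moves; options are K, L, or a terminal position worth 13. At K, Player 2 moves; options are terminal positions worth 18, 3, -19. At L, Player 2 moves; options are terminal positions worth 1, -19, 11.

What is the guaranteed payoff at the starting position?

D (Player 2): min(-15, -10, 12) = -15
E (Player 2): min(-8, -2, 19) = -8
F (Player 2): min(19, -14, 14) = -14
C (Player 1): max(-15, -8, -14) = -8
H (Player 2): min(4, 11, -18) = -18
G (Player 1): max(-18, -7, 11) = 11
B (Player 2): min(-8, 11, 5) = -8
K (Player 2): min(18, 3, -19) = -19
L (Player 2): min(1, -19, 11) = -19
J (Player 1): max(-19, -19, 13) = 13
I (Player 2): min(13, -3, -2) = -3
Root (Player 1): max(-8, -3, 9) = 9

9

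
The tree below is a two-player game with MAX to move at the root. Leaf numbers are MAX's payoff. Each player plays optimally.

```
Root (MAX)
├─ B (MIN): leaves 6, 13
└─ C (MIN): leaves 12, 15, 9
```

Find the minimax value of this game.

9

B (MIN): min(6, 13) = 6
C (MIN): min(12, 15, 9) = 9
Root (MAX): max(6, 9) = 9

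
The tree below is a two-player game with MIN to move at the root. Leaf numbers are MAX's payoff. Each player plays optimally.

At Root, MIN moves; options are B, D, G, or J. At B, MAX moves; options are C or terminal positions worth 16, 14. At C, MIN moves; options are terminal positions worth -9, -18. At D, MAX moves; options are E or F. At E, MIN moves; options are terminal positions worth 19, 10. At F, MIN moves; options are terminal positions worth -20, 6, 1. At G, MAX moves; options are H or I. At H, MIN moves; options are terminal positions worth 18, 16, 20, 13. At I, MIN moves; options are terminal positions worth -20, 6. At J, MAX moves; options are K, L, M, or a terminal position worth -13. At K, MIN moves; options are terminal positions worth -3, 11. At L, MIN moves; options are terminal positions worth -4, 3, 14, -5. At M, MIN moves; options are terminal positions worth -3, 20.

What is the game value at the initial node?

-3

C (MIN): min(-9, -18) = -18
B (MAX): max(-18, 16, 14) = 16
E (MIN): min(19, 10) = 10
F (MIN): min(-20, 6, 1) = -20
D (MAX): max(10, -20) = 10
H (MIN): min(18, 16, 20, 13) = 13
I (MIN): min(-20, 6) = -20
G (MAX): max(13, -20) = 13
K (MIN): min(-3, 11) = -3
L (MIN): min(-4, 3, 14, -5) = -5
M (MIN): min(-3, 20) = -3
J (MAX): max(-3, -5, -3, -13) = -3
Root (MIN): min(16, 10, 13, -3) = -3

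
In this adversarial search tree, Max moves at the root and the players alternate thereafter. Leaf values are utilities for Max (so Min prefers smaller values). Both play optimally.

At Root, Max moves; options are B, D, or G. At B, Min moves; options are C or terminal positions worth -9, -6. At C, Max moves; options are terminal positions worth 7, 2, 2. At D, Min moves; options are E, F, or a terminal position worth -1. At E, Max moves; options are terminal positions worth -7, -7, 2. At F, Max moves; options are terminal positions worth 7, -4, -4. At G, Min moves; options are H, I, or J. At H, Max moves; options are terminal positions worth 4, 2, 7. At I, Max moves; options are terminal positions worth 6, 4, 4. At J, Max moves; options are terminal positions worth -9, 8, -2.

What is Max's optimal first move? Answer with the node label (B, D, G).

C (Max): max(7, 2, 2) = 7
B (Min): min(7, -9, -6) = -9
E (Max): max(-7, -7, 2) = 2
F (Max): max(7, -4, -4) = 7
D (Min): min(2, 7, -1) = -1
H (Max): max(4, 2, 7) = 7
I (Max): max(6, 4, 4) = 6
J (Max): max(-9, 8, -2) = 8
G (Min): min(7, 6, 8) = 6
Root (Max): max(-9, -1, 6) = 6
Max picks the child with the highest value: G (value 6).

G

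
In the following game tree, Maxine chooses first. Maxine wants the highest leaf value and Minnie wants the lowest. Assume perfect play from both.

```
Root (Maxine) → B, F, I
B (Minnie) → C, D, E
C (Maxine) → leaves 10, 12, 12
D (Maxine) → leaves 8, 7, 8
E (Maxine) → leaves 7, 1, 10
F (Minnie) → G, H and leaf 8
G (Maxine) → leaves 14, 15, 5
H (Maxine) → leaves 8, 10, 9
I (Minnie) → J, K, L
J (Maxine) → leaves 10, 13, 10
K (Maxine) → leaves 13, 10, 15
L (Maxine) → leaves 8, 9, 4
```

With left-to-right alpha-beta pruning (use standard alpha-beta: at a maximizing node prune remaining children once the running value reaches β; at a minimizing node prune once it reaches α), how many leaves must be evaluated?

23

C [α=-∞,β=+∞]: v=12
D [α=-∞,β=12]: v=8
E [α=-∞,β=8]: v=10
B [α=-∞,β=+∞]: v=8
G [α=8,β=+∞]: v=15
H [α=8,β=15]: v=10
F [α=8,β=+∞]: v=8
J [α=8,β=+∞]: v=13
K [α=8,β=13]: v=13 after child 1 ≥ β → β-cutoff, skip 2
L [α=8,β=13]: v=9
I [α=8,β=+∞]: v=9
Root [α=-∞,β=+∞]: v=9
Leaves evaluated: 23 of 25.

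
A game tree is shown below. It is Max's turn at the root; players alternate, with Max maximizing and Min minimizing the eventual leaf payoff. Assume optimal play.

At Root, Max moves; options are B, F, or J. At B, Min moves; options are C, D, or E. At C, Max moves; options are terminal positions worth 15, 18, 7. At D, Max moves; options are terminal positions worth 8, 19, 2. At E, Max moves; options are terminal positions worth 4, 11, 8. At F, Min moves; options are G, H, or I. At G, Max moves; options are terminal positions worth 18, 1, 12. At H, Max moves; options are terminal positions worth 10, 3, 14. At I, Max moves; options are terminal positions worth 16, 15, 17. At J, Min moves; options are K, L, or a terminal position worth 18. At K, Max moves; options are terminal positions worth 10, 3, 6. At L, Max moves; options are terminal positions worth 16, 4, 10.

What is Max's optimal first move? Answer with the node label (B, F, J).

C (Max): max(15, 18, 7) = 18
D (Max): max(8, 19, 2) = 19
E (Max): max(4, 11, 8) = 11
B (Min): min(18, 19, 11) = 11
G (Max): max(18, 1, 12) = 18
H (Max): max(10, 3, 14) = 14
I (Max): max(16, 15, 17) = 17
F (Min): min(18, 14, 17) = 14
K (Max): max(10, 3, 6) = 10
L (Max): max(16, 4, 10) = 16
J (Min): min(10, 16, 18) = 10
Root (Max): max(11, 14, 10) = 14
Max picks the child with the highest value: F (value 14).

F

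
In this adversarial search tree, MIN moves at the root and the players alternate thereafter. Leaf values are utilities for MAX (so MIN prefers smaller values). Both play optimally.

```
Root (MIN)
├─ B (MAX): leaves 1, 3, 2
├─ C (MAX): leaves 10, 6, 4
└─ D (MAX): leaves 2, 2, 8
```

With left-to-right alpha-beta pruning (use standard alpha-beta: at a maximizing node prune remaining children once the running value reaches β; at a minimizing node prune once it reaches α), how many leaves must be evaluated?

B [α=-∞,β=+∞]: v=3
C [α=-∞,β=3]: v=10 after child 1 ≥ β → β-cutoff, skip 2
D [α=-∞,β=3]: v=8
Root [α=-∞,β=+∞]: v=3
Leaves evaluated: 7 of 9.

7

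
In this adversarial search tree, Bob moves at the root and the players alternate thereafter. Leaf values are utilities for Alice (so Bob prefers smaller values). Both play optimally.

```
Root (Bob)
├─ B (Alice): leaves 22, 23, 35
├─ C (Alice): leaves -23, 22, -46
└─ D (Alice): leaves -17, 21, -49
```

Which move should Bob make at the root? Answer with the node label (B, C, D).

D

B (Alice): max(22, 23, 35) = 35
C (Alice): max(-23, 22, -46) = 22
D (Alice): max(-17, 21, -49) = 21
Root (Bob): min(35, 22, 21) = 21
Bob picks the child with the lowest value: D (value 21).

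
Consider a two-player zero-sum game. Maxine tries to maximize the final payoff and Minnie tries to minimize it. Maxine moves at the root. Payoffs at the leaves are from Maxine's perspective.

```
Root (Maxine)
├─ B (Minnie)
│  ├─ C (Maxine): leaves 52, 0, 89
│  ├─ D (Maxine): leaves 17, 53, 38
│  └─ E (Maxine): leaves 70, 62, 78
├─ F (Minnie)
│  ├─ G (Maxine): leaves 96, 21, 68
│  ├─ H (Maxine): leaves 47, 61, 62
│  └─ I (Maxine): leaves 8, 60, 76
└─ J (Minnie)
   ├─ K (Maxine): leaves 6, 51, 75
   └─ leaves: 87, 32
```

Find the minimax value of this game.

62

C (Maxine): max(52, 0, 89) = 89
D (Maxine): max(17, 53, 38) = 53
E (Maxine): max(70, 62, 78) = 78
B (Minnie): min(89, 53, 78) = 53
G (Maxine): max(96, 21, 68) = 96
H (Maxine): max(47, 61, 62) = 62
I (Maxine): max(8, 60, 76) = 76
F (Minnie): min(96, 62, 76) = 62
K (Maxine): max(6, 51, 75) = 75
J (Minnie): min(75, 87, 32) = 32
Root (Maxine): max(53, 62, 32) = 62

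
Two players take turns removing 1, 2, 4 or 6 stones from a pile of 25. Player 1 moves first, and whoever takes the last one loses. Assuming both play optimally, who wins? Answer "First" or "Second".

Second

i:   0  1  2  3  4  5  6  7  8  9 10 11 12 13 14 15 16 17 18 19 20 21 22 23 24 25
     W  L  W  W  L  W  W  W  W  L  W  W  L  W  W  W  W  L  W  W  L  W  W  W  W  L
Position 25 is L, so the second player wins.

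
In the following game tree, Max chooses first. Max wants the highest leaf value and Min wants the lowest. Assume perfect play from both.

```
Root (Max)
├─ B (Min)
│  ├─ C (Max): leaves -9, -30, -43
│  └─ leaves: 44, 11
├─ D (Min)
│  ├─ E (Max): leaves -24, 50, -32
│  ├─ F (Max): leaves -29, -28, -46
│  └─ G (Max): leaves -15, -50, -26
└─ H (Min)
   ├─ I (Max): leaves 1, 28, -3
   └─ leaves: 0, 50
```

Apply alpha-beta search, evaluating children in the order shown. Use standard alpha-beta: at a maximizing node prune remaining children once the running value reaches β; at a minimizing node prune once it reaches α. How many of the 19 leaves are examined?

C [α=-∞,β=+∞]: v=-9
B [α=-∞,β=+∞]: v=-9
E [α=-9,β=+∞]: v=50
F [α=-9,β=50]: v=-28
D [α=-9,β=+∞]: v=-28 after child 2 ≤ α → α-cutoff, skip 1
I [α=-9,β=+∞]: v=28
H [α=-9,β=+∞]: v=0
Root [α=-∞,β=+∞]: v=0
Leaves evaluated: 16 of 19.

16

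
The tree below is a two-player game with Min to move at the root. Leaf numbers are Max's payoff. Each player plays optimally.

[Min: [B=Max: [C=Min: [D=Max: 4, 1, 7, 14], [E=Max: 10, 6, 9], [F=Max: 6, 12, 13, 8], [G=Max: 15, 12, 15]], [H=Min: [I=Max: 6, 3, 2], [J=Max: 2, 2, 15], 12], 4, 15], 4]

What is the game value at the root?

D (Max): max(4, 1, 7, 14) = 14
E (Max): max(10, 6, 9) = 10
F (Max): max(6, 12, 13, 8) = 13
G (Max): max(15, 12, 15) = 15
C (Min): min(14, 10, 13, 15) = 10
I (Max): max(6, 3, 2) = 6
J (Max): max(2, 2, 15) = 15
H (Min): min(6, 15, 12) = 6
B (Max): max(10, 6, 4, 15) = 15
Root (Min): min(15, 4) = 4

4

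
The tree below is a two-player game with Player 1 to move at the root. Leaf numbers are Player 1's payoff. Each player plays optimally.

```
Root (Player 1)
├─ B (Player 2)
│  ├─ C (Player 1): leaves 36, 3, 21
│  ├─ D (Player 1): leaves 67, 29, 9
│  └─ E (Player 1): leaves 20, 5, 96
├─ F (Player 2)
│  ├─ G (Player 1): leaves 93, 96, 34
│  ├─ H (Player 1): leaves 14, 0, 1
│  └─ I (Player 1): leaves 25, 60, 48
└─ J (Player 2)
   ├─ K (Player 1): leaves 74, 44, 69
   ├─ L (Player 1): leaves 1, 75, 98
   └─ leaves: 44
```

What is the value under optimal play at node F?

G: max(93, 96, 34) = 96
H: max(14, 0, 1) = 14
I: max(25, 60, 48) = 60
F: min(96, 14, 60) = 14

14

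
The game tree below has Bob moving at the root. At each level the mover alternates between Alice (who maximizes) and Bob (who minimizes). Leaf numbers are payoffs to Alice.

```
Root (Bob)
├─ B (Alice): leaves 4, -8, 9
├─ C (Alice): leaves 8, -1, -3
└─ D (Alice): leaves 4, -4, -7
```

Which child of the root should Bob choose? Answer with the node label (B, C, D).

B (Alice): max(4, -8, 9) = 9
C (Alice): max(8, -1, -3) = 8
D (Alice): max(4, -4, -7) = 4
Root (Bob): min(9, 8, 4) = 4
Bob picks the child with the lowest value: D (value 4).

D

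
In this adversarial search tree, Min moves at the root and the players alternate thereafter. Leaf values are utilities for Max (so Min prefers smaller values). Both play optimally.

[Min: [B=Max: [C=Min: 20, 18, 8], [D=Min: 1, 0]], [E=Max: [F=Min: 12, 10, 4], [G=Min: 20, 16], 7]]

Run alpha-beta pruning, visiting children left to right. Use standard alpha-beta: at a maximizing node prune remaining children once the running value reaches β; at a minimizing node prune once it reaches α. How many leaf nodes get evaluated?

9

C [α=-∞,β=+∞]: v=8
D [α=8,β=+∞]: v=1 after child 1 ≤ α → α-cutoff, skip 1
B [α=-∞,β=+∞]: v=8
F [α=-∞,β=8]: v=4
G [α=4,β=8]: v=16
E [α=-∞,β=8]: v=16 after child 2 ≥ β → β-cutoff, skip 1
Root [α=-∞,β=+∞]: v=8
Leaves evaluated: 9 of 11.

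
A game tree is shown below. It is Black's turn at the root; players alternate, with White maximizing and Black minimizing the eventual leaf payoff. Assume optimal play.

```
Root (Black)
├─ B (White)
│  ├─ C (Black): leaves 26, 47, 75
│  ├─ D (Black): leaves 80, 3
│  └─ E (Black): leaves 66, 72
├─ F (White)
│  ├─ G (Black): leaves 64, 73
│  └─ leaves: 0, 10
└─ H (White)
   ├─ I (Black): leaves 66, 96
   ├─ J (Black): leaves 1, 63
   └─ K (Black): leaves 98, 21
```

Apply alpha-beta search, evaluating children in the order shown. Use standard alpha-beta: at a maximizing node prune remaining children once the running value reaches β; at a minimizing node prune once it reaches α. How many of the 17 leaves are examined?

C [α=-∞,β=+∞]: v=26
D [α=26,β=+∞]: v=3
E [α=26,β=+∞]: v=66
B [α=-∞,β=+∞]: v=66
G [α=-∞,β=66]: v=64
F [α=-∞,β=66]: v=64
I [α=-∞,β=64]: v=66
H [α=-∞,β=64]: v=66 after child 1 ≥ β → β-cutoff, skip 2
Root [α=-∞,β=+∞]: v=64
Leaves evaluated: 13 of 17.

13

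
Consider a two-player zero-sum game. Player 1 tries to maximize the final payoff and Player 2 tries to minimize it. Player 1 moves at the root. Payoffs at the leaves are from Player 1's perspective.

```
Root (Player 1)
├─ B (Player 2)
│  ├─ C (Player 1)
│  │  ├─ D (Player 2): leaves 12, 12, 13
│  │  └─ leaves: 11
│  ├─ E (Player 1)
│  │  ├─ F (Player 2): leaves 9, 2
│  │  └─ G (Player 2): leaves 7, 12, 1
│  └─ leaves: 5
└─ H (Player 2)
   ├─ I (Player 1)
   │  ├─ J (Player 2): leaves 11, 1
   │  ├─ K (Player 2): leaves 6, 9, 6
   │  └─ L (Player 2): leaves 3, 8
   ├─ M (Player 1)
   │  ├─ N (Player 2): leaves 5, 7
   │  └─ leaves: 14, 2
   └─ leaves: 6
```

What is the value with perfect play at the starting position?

6

D (Player 2): min(12, 12, 13) = 12
C (Player 1): max(12, 11) = 12
F (Player 2): min(9, 2) = 2
G (Player 2): min(7, 12, 1) = 1
E (Player 1): max(2, 1) = 2
B (Player 2): min(12, 2, 5) = 2
J (Player 2): min(11, 1) = 1
K (Player 2): min(6, 9, 6) = 6
L (Player 2): min(3, 8) = 3
I (Player 1): max(1, 6, 3) = 6
N (Player 2): min(5, 7) = 5
M (Player 1): max(5, 14, 2) = 14
H (Player 2): min(6, 14, 6) = 6
Root (Player 1): max(2, 6) = 6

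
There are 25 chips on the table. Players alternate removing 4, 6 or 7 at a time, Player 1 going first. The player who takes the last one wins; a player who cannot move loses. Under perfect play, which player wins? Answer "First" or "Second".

Second

Mark each pile size as W (mover wins) or L (mover loses):
i:   0  1  2  3  4  5  6  7  8  9 10 11 12 13 14 15 16 17 18 19 20 21 22 23 24 25
     L  L  L  L  W  W  W  W  W  W  W  L  L  L  L  W  W  W  W  W  W  W  L  L  L  L
Position 25 is L, so the second player wins.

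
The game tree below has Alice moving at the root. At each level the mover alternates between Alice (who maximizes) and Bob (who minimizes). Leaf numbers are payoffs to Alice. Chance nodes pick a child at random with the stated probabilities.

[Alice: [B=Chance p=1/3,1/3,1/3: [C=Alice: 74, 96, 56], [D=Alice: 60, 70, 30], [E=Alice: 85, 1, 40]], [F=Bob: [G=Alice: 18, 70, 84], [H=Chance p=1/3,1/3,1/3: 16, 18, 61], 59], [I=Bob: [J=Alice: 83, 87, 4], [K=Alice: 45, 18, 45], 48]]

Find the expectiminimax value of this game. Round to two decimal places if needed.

83.67

C (Alice): max(74, 96, 56) = 96
D (Alice): max(60, 70, 30) = 70
E (Alice): max(85, 1, 40) = 85
B (Chance): 1/3·96 + 1/3·70 + 1/3·85 = 83.67
G (Alice): max(18, 70, 84) = 84
H (Chance): 1/3·16 + 1/3·18 + 1/3·61 = 31.67
F (Bob): min(84, 31.67, 59) = 31.67
J (Alice): max(83, 87, 4) = 87
K (Alice): max(45, 18, 45) = 45
I (Bob): min(87, 45, 48) = 45
Root (Alice): max(83.67, 31.67, 45) = 83.67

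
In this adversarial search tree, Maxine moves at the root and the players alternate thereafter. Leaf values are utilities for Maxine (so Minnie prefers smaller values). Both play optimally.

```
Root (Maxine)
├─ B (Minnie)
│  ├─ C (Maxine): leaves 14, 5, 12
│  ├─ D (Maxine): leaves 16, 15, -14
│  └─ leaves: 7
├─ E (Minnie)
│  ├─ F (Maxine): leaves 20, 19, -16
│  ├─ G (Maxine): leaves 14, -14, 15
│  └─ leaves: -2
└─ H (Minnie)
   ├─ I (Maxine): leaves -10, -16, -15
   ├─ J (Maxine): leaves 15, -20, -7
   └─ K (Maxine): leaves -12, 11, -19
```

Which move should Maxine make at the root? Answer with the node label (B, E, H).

C (Maxine): max(14, 5, 12) = 14
D (Maxine): max(16, 15, -14) = 16
B (Minnie): min(14, 16, 7) = 7
F (Maxine): max(20, 19, -16) = 20
G (Maxine): max(14, -14, 15) = 15
E (Minnie): min(20, 15, -2) = -2
I (Maxine): max(-10, -16, -15) = -10
J (Maxine): max(15, -20, -7) = 15
K (Maxine): max(-12, 11, -19) = 11
H (Minnie): min(-10, 15, 11) = -10
Root (Maxine): max(7, -2, -10) = 7
Maxine picks the child with the highest value: B (value 7).

B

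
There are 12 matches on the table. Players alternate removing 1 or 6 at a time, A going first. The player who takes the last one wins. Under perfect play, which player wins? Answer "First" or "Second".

First

Mark each pile size as W (mover wins) or L (mover loses):
i:   0  1  2  3  4  5  6  7  8  9 10 11 12
     L  W  L  W  L  W  W  L  W  L  W  L  W
Position 12 is W, so the first player wins.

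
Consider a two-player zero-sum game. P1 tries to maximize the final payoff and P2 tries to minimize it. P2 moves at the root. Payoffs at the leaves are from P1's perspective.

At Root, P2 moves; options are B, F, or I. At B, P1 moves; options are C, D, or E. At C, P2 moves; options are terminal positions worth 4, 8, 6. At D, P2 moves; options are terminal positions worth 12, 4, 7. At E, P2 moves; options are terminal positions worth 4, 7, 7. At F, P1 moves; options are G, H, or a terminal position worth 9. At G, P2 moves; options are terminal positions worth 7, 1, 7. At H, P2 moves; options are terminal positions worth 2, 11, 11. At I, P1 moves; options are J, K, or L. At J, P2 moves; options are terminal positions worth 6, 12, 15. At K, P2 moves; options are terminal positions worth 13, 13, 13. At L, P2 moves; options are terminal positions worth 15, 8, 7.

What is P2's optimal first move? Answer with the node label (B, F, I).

C (P2): min(4, 8, 6) = 4
D (P2): min(12, 4, 7) = 4
E (P2): min(4, 7, 7) = 4
B (P1): max(4, 4, 4) = 4
G (P2): min(7, 1, 7) = 1
H (P2): min(2, 11, 11) = 2
F (P1): max(1, 2, 9) = 9
J (P2): min(6, 12, 15) = 6
K (P2): min(13, 13, 13) = 13
L (P2): min(15, 8, 7) = 7
I (P1): max(6, 13, 7) = 13
Root (P2): min(4, 9, 13) = 4
P2 picks the child with the lowest value: B (value 4).

B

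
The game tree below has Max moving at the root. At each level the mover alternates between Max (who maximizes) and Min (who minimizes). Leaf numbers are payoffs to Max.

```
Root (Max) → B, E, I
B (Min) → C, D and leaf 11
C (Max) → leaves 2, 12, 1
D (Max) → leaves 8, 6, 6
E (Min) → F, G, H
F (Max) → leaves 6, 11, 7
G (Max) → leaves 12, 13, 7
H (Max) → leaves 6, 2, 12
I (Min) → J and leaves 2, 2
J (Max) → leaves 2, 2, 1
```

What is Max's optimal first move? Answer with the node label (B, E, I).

C (Max): max(2, 12, 1) = 12
D (Max): max(8, 6, 6) = 8
B (Min): min(12, 8, 11) = 8
F (Max): max(6, 11, 7) = 11
G (Max): max(12, 13, 7) = 13
H (Max): max(6, 2, 12) = 12
E (Min): min(11, 13, 12) = 11
J (Max): max(2, 2, 1) = 2
I (Min): min(2, 2, 2) = 2
Root (Max): max(8, 11, 2) = 11
Max picks the child with the highest value: E (value 11).

E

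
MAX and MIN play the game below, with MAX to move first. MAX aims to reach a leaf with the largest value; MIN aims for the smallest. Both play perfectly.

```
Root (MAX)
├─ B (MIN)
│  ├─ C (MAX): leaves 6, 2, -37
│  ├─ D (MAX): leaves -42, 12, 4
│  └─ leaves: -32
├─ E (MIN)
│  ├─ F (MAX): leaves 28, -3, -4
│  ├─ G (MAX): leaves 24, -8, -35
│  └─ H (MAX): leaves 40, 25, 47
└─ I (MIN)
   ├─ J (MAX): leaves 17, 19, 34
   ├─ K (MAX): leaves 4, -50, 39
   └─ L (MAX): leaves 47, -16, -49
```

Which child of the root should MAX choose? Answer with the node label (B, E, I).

I

C (MAX): max(6, 2, -37) = 6
D (MAX): max(-42, 12, 4) = 12
B (MIN): min(6, 12, -32) = -32
F (MAX): max(28, -3, -4) = 28
G (MAX): max(24, -8, -35) = 24
H (MAX): max(40, 25, 47) = 47
E (MIN): min(28, 24, 47) = 24
J (MAX): max(17, 19, 34) = 34
K (MAX): max(4, -50, 39) = 39
L (MAX): max(47, -16, -49) = 47
I (MIN): min(34, 39, 47) = 34
Root (MAX): max(-32, 24, 34) = 34
MAX picks the child with the highest value: I (value 34).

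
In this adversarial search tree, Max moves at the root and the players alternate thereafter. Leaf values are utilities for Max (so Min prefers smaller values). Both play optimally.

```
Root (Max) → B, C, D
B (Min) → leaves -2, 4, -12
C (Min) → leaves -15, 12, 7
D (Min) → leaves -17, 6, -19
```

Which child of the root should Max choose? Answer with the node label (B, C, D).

B (Min): min(-2, 4, -12) = -12
C (Min): min(-15, 12, 7) = -15
D (Min): min(-17, 6, -19) = -19
Root (Max): max(-12, -15, -19) = -12
Max picks the child with the highest value: B (value -12).

B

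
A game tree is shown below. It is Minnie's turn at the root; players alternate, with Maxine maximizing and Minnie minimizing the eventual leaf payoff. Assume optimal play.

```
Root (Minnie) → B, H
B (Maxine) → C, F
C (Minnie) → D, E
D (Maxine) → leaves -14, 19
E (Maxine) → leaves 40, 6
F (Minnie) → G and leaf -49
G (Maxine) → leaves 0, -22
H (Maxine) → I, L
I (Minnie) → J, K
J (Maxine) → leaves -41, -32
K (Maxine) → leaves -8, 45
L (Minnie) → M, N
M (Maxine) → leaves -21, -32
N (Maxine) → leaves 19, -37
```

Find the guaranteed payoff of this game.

D (Maxine): max(-14, 19) = 19
E (Maxine): max(40, 6) = 40
C (Minnie): min(19, 40) = 19
G (Maxine): max(0, -22) = 0
F (Minnie): min(0, -49) = -49
B (Maxine): max(19, -49) = 19
J (Maxine): max(-41, -32) = -32
K (Maxine): max(-8, 45) = 45
I (Minnie): min(-32, 45) = -32
M (Maxine): max(-21, -32) = -21
N (Maxine): max(19, -37) = 19
L (Minnie): min(-21, 19) = -21
H (Maxine): max(-32, -21) = -21
Root (Minnie): min(19, -21) = -21

-21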